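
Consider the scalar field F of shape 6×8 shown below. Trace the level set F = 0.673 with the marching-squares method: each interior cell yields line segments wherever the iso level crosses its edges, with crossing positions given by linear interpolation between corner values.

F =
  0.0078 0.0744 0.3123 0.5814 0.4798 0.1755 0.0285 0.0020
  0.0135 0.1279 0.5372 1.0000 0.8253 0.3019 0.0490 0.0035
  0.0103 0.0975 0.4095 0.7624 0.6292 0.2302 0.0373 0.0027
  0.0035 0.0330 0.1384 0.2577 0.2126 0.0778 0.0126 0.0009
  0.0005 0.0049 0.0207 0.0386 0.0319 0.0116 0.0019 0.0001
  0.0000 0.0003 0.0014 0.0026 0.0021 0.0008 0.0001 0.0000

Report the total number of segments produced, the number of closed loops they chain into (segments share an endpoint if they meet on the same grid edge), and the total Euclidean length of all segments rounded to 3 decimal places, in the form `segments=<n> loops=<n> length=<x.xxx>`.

cell (0,2): code 0100 → (0.219,3.000)–(1.000,2.293)
cell (0,3): code 1100 → (0.559,4.000)–(0.219,3.000)
cell (0,4): code 1000 → (1.000,4.291)–(0.559,4.000)
cell (1,2): code 0110 → (1.000,2.293)–(2.000,2.747)
cell (1,3): code 1011 → (2.000,3.671)–(1.777,4.000)
cell (1,4): code 0001 → (1.777,4.000)–(1.000,4.291)
cell (2,2): code 0010 → (2.000,2.747)–(2.177,3.000)
cell (2,3): code 0001 → (2.177,3.000)–(2.000,3.671)
total: 8 segments, chained into 1 closed loop(s), length Σ = 5.965908

segments=8 loops=1 length=5.966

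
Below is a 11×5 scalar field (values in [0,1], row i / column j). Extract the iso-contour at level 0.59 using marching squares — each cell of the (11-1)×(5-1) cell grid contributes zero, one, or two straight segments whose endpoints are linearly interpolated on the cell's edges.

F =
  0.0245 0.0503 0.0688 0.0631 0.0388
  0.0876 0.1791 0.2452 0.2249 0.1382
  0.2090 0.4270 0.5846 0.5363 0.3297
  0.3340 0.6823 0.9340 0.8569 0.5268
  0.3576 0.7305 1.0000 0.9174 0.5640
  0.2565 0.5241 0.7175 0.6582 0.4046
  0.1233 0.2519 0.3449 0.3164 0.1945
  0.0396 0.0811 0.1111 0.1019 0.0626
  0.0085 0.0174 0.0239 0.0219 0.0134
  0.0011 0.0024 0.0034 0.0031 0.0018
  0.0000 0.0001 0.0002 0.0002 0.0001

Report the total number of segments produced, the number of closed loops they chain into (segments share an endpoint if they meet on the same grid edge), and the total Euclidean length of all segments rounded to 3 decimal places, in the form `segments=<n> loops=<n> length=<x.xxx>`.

cell (2,0): code 0100 → (2.638,1.000)–(3.000,0.735)
cell (2,1): code 1100 → (2.015,2.000)–(2.638,1.000)
cell (2,2): code 1100 → (2.167,3.000)–(2.015,2.000)
cell (2,3): code 1000 → (3.000,3.809)–(2.167,3.000)
cell (3,0): code 0110 → (3.000,0.735)–(4.000,0.623)
cell (3,3): code 1001 → (4.000,3.926)–(3.000,3.809)
cell (4,0): code 0010 → (4.000,0.623)–(4.681,1.000)
cell (4,1): code 0111 → (4.681,1.000)–(5.000,1.341)
cell (4,3): code 1001 → (5.000,3.269)–(4.000,3.926)
cell (5,1): code 0010 → (5.000,1.341)–(5.342,2.000)
cell (5,2): code 0011 → (5.342,2.000)–(5.200,3.000)
cell (5,3): code 0001 → (5.200,3.000)–(5.000,3.269)
total: 12 segments, chained into 1 closed loop(s), length Σ = 10.341156

segments=12 loops=1 length=10.341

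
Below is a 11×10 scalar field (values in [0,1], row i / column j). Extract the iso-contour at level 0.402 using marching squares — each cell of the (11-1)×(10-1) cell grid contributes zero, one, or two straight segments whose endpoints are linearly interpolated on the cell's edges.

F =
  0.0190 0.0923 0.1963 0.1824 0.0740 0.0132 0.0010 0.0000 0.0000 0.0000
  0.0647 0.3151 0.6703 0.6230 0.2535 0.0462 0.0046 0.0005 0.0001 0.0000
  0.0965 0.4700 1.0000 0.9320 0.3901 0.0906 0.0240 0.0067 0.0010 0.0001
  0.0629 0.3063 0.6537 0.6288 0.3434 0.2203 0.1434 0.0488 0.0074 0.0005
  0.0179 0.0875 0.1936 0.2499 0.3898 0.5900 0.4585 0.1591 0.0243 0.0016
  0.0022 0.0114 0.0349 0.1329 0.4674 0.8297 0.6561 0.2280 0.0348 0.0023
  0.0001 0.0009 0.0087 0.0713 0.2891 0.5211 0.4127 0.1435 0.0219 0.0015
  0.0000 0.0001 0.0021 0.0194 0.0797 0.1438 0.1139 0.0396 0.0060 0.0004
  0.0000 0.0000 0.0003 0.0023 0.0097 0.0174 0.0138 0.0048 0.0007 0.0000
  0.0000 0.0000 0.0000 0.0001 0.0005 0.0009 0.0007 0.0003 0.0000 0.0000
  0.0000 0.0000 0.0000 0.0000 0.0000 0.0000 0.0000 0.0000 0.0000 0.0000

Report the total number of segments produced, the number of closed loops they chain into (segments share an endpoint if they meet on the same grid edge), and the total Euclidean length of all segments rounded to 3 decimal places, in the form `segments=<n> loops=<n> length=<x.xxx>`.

segments=24 loops=2 length=18.450

cell (0,1): code 0100 → (0.434,2.000)–(1.000,1.245)
cell (0,2): code 1100 → (0.498,3.000)–(0.434,2.000)
cell (0,3): code 1000 → (1.000,3.598)–(0.498,3.000)
cell (1,0): code 0100 → (1.561,1.000)–(2.000,0.818)
cell (1,1): code 1110 → (1.000,1.245)–(1.561,1.000)
cell (1,3): code 1001 → (2.000,3.978)–(1.000,3.598)
cell (2,0): code 0010 → (2.000,0.818)–(2.415,1.000)
cell (2,1): code 0111 → (2.415,1.000)–(3.000,1.275)
cell (2,3): code 1001 → (3.000,3.795)–(2.000,3.978)
cell (3,1): code 0010 → (3.000,1.275)–(3.547,2.000)
cell (3,2): code 0011 → (3.547,2.000)–(3.599,3.000)
cell (3,3): code 0001 → (3.599,3.000)–(3.000,3.795)
cell (3,4): code 0100 → (3.491,5.000)–(4.000,4.061)
cell (3,5): code 1100 → (3.821,6.000)–(3.491,5.000)
cell (3,6): code 1000 → (4.000,6.189)–(3.821,6.000)
cell (4,3): code 0100 → (4.157,4.000)–(5.000,3.804)
cell (4,4): code 1110 → (4.000,4.061)–(4.157,4.000)
cell (4,6): code 1001 → (5.000,6.594)–(4.000,6.189)
cell (5,3): code 0010 → (5.000,3.804)–(5.367,4.000)
cell (5,4): code 0111 → (5.367,4.000)–(6.000,4.487)
cell (5,6): code 1001 → (6.000,6.040)–(5.000,6.594)
cell (6,4): code 0010 → (6.000,4.487)–(6.316,5.000)
cell (6,5): code 0011 → (6.316,5.000)–(6.036,6.000)
cell (6,6): code 0001 → (6.036,6.000)–(6.000,6.040)
total: 24 segments, chained into 2 closed loop(s), length Σ = 18.449699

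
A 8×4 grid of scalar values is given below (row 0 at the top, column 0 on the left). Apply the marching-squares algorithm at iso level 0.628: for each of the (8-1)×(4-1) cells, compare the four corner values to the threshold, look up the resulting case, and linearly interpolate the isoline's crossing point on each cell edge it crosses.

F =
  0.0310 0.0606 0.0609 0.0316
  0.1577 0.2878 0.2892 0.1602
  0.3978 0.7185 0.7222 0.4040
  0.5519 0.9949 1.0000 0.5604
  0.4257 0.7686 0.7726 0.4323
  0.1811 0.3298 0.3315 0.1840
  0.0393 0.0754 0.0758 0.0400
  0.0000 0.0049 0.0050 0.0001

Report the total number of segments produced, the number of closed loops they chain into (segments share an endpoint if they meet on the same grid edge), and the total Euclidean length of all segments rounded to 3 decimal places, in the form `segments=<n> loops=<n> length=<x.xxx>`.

cell (1,0): code 0100 → (1.790,1.000)–(2.000,0.718)
cell (1,1): code 1100 → (1.782,2.000)–(1.790,1.000)
cell (1,2): code 1000 → (2.000,2.296)–(1.782,2.000)
cell (2,0): code 0110 → (2.000,0.718)–(3.000,0.172)
cell (2,2): code 1001 → (3.000,2.846)–(2.000,2.296)
cell (3,0): code 0110 → (3.000,0.172)–(4.000,0.590)
cell (3,2): code 1001 → (4.000,2.425)–(3.000,2.846)
cell (4,0): code 0010 → (4.000,0.590)–(4.320,1.000)
cell (4,1): code 0011 → (4.320,1.000)–(4.328,2.000)
cell (4,2): code 0001 → (4.328,2.000)–(4.000,2.425)
total: 10 segments, chained into 1 closed loop(s), length Σ = 8.226085

segments=10 loops=1 length=8.226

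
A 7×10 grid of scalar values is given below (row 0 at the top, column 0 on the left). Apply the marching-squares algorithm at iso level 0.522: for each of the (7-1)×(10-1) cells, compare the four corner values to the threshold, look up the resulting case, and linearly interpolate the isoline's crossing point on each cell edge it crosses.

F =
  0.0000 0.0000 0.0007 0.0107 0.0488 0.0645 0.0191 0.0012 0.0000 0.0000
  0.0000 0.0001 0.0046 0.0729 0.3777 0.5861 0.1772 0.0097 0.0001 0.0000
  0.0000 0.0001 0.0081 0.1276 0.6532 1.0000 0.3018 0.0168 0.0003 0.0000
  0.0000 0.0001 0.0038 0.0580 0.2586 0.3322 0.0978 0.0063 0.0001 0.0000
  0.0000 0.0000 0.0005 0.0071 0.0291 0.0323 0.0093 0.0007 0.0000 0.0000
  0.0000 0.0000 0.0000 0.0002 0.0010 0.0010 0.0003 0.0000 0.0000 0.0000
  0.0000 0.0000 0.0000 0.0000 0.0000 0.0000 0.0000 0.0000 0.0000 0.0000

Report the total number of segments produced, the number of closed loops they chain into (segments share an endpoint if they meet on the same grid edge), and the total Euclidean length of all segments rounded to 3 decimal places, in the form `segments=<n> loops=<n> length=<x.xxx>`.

cell (0,4): code 0100 → (0.877,5.000)–(1.000,4.692)
cell (0,5): code 1000 → (1.000,5.157)–(0.877,5.000)
cell (1,3): code 0100 → (1.524,4.000)–(2.000,3.750)
cell (1,4): code 1110 → (1.000,4.692)–(1.524,4.000)
cell (1,5): code 1001 → (2.000,5.685)–(1.000,5.157)
cell (2,3): code 0010 → (2.000,3.750)–(2.332,4.000)
cell (2,4): code 0011 → (2.332,4.000)–(2.716,5.000)
cell (2,5): code 0001 → (2.716,5.000)–(2.000,5.685)
total: 8 segments, chained into 1 closed loop(s), length Σ = 5.544248

segments=8 loops=1 length=5.544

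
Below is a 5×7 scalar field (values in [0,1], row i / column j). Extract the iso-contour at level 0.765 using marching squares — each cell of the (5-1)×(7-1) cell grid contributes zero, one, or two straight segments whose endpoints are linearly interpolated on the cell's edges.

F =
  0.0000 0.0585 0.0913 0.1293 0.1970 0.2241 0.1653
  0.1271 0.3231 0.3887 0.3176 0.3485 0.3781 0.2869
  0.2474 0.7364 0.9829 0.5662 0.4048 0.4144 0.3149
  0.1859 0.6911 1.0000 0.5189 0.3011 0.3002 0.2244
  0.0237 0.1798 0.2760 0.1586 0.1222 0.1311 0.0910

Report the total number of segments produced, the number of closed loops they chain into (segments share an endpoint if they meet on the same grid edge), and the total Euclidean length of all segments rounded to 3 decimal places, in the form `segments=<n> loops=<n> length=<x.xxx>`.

cell (1,1): code 0100 → (1.633,2.000)–(2.000,1.116)
cell (1,2): code 1000 → (2.000,2.523)–(1.633,2.000)
cell (2,1): code 0110 → (2.000,1.116)–(3.000,1.239)
cell (2,2): code 1001 → (3.000,2.488)–(2.000,2.523)
cell (3,1): code 0010 → (3.000,1.239)–(3.325,2.000)
cell (3,2): code 0001 → (3.325,2.000)–(3.000,2.488)
total: 6 segments, chained into 1 closed loop(s), length Σ = 5.017453

segments=6 loops=1 length=5.017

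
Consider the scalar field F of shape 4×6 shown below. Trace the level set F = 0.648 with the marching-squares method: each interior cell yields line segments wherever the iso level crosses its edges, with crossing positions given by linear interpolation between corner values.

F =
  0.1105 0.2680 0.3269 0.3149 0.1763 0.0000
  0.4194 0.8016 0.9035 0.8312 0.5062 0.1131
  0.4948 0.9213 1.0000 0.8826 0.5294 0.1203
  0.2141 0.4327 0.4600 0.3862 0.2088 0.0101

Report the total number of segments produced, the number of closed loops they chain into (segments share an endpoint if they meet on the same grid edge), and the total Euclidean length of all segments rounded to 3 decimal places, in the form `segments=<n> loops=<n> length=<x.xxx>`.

segments=10 loops=1 length=8.895

cell (0,0): code 0100 → (0.712,1.000)–(1.000,0.598)
cell (0,1): code 1100 → (0.557,2.000)–(0.712,1.000)
cell (0,2): code 1100 → (0.645,3.000)–(0.557,2.000)
cell (0,3): code 1000 → (1.000,3.564)–(0.645,3.000)
cell (1,0): code 0110 → (1.000,0.598)–(2.000,0.359)
cell (1,3): code 1001 → (2.000,3.664)–(1.000,3.564)
cell (2,0): code 0010 → (2.000,0.359)–(2.559,1.000)
cell (2,1): code 0011 → (2.559,1.000)–(2.652,2.000)
cell (2,2): code 0011 → (2.652,2.000)–(2.473,3.000)
cell (2,3): code 0001 → (2.473,3.000)–(2.000,3.664)
total: 10 segments, chained into 1 closed loop(s), length Σ = 8.895449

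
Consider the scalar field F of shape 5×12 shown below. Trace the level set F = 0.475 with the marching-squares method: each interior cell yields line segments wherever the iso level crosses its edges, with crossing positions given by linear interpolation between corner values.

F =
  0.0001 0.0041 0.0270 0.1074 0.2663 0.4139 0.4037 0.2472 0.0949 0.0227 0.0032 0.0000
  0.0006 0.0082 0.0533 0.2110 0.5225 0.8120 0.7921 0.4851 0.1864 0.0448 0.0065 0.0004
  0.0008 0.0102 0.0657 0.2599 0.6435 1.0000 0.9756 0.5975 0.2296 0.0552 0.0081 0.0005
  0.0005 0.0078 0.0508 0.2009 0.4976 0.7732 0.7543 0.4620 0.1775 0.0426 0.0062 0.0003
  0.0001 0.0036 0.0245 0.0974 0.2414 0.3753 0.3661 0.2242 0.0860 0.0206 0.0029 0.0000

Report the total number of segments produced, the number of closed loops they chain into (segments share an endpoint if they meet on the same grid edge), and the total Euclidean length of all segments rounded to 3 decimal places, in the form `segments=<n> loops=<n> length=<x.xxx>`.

segments=14 loops=1 length=11.487

cell (0,3): code 0100 → (0.815,4.000)–(1.000,3.848)
cell (0,4): code 1100 → (0.153,5.000)–(0.815,4.000)
cell (0,5): code 1100 → (0.184,6.000)–(0.153,5.000)
cell (0,6): code 1100 → (0.958,7.000)–(0.184,6.000)
cell (0,7): code 1000 → (1.000,7.034)–(0.958,7.000)
cell (1,3): code 0110 → (1.000,3.848)–(2.000,3.561)
cell (1,7): code 1001 → (2.000,7.333)–(1.000,7.034)
cell (2,3): code 0110 → (2.000,3.561)–(3.000,3.924)
cell (2,6): code 1011 → (3.000,6.956)–(2.904,7.000)
cell (2,7): code 0001 → (2.904,7.000)–(2.000,7.333)
cell (3,3): code 0010 → (3.000,3.924)–(3.088,4.000)
cell (3,4): code 0011 → (3.088,4.000)–(3.749,5.000)
cell (3,5): code 0011 → (3.749,5.000)–(3.719,6.000)
cell (3,6): code 0001 → (3.719,6.000)–(3.000,6.956)
total: 14 segments, chained into 1 closed loop(s), length Σ = 11.487183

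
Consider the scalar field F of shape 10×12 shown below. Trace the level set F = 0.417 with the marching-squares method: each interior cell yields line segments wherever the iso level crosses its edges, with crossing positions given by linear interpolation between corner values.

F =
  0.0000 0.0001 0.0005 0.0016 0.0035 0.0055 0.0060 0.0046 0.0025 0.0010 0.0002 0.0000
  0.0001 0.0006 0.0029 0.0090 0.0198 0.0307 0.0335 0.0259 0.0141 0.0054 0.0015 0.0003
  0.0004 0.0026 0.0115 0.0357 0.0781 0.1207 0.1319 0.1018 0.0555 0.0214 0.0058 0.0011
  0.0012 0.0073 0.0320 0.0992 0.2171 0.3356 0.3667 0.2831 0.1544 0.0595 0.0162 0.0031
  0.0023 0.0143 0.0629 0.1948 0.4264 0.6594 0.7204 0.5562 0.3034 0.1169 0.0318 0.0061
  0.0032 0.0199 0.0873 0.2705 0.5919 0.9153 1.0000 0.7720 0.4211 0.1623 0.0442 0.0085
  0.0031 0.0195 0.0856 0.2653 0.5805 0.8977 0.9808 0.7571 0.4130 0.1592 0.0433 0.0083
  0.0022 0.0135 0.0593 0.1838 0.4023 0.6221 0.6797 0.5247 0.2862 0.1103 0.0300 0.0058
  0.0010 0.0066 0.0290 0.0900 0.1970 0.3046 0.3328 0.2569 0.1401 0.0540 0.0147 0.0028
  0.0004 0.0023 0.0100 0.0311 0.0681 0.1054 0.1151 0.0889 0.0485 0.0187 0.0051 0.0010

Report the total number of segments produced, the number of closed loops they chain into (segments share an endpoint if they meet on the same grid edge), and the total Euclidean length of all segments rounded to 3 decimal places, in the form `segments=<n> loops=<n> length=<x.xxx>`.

segments=18 loops=1 length=14.424

cell (3,3): code 0100 → (3.955,4.000)–(4.000,3.959)
cell (3,4): code 1100 → (3.251,5.000)–(3.955,4.000)
cell (3,5): code 1100 → (3.142,6.000)–(3.251,5.000)
cell (3,6): code 1100 → (3.490,7.000)–(3.142,6.000)
cell (3,7): code 1000 → (4.000,7.551)–(3.490,7.000)
cell (4,3): code 0110 → (4.000,3.959)–(5.000,3.456)
cell (4,7): code 1101 → (4.965,8.000)–(4.000,7.551)
cell (4,8): code 1000 → (5.000,8.016)–(4.965,8.000)
cell (5,3): code 0110 → (5.000,3.456)–(6.000,3.481)
cell (5,7): code 1011 → (6.000,7.988)–(5.506,8.000)
cell (5,8): code 0001 → (5.506,8.000)–(5.000,8.016)
cell (6,3): code 0010 → (6.000,3.481)–(6.918,4.000)
cell (6,4): code 0111 → (6.918,4.000)–(7.000,4.067)
cell (6,7): code 1001 → (7.000,7.452)–(6.000,7.988)
cell (7,4): code 0010 → (7.000,4.067)–(7.646,5.000)
cell (7,5): code 0011 → (7.646,5.000)–(7.757,6.000)
cell (7,6): code 0011 → (7.757,6.000)–(7.402,7.000)
cell (7,7): code 0001 → (7.402,7.000)–(7.000,7.452)
total: 18 segments, chained into 1 closed loop(s), length Σ = 14.423816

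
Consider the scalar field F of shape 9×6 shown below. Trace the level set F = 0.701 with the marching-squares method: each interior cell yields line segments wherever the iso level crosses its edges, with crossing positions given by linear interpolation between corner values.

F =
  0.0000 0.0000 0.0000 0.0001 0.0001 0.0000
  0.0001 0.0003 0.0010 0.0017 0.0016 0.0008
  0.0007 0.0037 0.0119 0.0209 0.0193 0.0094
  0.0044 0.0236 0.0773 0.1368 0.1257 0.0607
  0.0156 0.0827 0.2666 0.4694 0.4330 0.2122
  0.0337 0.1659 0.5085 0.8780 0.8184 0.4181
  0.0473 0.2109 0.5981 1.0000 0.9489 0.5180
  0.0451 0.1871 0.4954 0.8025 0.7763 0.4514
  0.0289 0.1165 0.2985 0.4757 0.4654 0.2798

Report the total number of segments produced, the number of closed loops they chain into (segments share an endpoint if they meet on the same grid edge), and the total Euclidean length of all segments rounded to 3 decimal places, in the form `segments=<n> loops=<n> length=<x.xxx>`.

segments=10 loops=1 length=8.081

cell (4,2): code 0100 → (4.567,3.000)–(5.000,2.521)
cell (4,3): code 1100 → (4.695,4.000)–(4.567,3.000)
cell (4,4): code 1000 → (5.000,4.293)–(4.695,4.000)
cell (5,2): code 0110 → (5.000,2.521)–(6.000,2.256)
cell (5,4): code 1001 → (6.000,4.575)–(5.000,4.293)
cell (6,2): code 0110 → (6.000,2.256)–(7.000,2.669)
cell (6,4): code 1001 → (7.000,4.232)–(6.000,4.575)
cell (7,2): code 0010 → (7.000,2.669)–(7.311,3.000)
cell (7,3): code 0011 → (7.311,3.000)–(7.242,4.000)
cell (7,4): code 0001 → (7.242,4.000)–(7.000,4.232)
total: 10 segments, chained into 1 closed loop(s), length Σ = 8.081013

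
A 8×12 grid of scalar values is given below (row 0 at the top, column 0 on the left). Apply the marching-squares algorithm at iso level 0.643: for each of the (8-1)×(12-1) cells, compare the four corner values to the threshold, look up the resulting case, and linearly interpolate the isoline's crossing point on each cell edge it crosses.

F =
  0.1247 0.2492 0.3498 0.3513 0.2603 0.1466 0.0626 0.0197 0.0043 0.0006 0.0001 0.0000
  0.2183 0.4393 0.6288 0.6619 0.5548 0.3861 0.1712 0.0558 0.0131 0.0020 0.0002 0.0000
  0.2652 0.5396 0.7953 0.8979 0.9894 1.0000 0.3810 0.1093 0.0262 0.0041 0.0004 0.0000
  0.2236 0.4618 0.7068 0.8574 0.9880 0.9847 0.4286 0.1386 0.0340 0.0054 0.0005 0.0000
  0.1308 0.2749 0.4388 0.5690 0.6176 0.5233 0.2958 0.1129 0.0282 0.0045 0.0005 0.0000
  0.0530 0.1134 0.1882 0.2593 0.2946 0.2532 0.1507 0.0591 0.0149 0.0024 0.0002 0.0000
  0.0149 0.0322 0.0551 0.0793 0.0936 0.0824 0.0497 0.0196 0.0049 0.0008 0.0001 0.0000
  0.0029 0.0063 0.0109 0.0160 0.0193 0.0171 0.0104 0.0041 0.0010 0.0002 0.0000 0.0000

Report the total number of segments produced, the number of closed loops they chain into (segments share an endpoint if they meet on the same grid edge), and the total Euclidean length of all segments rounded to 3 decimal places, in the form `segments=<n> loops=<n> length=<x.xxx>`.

segments=14 loops=1 length=11.507

cell (0,2): code 0100 → (0.939,3.000)–(1.000,2.429)
cell (0,3): code 1000 → (1.000,3.176)–(0.939,3.000)
cell (1,1): code 0100 → (1.085,2.000)–(2.000,1.404)
cell (1,2): code 1110 → (1.000,2.429)–(1.085,2.000)
cell (1,3): code 1101 → (1.203,4.000)–(1.000,3.176)
cell (1,4): code 1100 → (1.418,5.000)–(1.203,4.000)
cell (1,5): code 1000 → (2.000,5.577)–(1.418,5.000)
cell (2,1): code 0110 → (2.000,1.404)–(3.000,1.740)
cell (2,5): code 1001 → (3.000,5.614)–(2.000,5.577)
cell (3,1): code 0010 → (3.000,1.740)–(3.238,2.000)
cell (3,2): code 0011 → (3.238,2.000)–(3.743,3.000)
cell (3,3): code 0011 → (3.743,3.000)–(3.931,4.000)
cell (3,4): code 0011 → (3.931,4.000)–(3.741,5.000)
cell (3,5): code 0001 → (3.741,5.000)–(3.000,5.614)
total: 14 segments, chained into 1 closed loop(s), length Σ = 11.506515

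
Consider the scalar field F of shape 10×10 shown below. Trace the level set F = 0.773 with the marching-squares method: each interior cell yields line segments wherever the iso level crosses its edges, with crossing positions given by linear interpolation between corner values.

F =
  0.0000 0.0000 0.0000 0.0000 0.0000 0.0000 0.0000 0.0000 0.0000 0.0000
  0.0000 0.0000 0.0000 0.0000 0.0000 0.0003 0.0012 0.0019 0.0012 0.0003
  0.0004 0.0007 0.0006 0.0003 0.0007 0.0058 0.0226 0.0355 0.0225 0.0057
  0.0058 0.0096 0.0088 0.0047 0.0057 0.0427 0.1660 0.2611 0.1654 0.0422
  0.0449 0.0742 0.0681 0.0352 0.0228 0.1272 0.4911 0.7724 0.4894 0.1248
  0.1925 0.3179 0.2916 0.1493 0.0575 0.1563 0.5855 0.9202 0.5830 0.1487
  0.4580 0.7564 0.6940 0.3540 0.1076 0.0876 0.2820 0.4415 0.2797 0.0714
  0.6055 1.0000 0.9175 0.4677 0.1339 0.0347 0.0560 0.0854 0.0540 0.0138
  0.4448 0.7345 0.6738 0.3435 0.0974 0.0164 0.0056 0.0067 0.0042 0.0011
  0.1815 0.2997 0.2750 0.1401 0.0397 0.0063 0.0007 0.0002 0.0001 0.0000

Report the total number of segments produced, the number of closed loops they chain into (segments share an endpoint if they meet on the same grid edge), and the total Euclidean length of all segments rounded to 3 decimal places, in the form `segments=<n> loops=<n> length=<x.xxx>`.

cell (4,6): code 0100 → (4.004,7.000)–(5.000,6.560)
cell (4,7): code 1000 → (5.000,7.437)–(4.004,7.000)
cell (5,6): code 0010 → (5.000,6.560)–(5.307,7.000)
cell (5,7): code 0001 → (5.307,7.000)–(5.000,7.437)
cell (6,0): code 0100 → (6.068,1.000)–(7.000,0.425)
cell (6,1): code 1100 → (6.353,2.000)–(6.068,1.000)
cell (6,2): code 1000 → (7.000,2.321)–(6.353,2.000)
cell (7,0): code 0010 → (7.000,0.425)–(7.855,1.000)
cell (7,1): code 0011 → (7.855,1.000)–(7.593,2.000)
cell (7,2): code 0001 → (7.593,2.000)–(7.000,2.321)
total: 10 segments, chained into 2 closed loop(s), length Σ = 8.842514

segments=10 loops=2 length=8.843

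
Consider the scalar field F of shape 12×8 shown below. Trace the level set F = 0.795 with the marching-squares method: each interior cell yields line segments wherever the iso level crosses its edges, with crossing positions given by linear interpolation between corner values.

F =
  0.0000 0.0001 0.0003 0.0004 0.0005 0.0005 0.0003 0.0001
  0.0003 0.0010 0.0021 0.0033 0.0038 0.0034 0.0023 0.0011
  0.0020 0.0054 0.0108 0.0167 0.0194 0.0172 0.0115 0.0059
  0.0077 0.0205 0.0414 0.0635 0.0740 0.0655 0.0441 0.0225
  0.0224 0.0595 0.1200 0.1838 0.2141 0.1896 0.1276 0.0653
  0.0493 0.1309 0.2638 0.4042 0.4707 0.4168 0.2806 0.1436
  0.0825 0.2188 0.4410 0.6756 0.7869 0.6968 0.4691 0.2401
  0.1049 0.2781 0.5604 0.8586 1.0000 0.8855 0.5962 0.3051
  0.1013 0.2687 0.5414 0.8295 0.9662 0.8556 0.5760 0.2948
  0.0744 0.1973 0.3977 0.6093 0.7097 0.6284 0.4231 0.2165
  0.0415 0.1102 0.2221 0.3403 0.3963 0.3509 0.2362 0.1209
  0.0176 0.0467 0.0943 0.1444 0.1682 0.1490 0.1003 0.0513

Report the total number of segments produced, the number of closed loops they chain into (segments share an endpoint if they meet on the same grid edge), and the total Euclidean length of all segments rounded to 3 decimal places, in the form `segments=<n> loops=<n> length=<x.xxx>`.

cell (6,2): code 0100 → (6.652,3.000)–(7.000,2.787)
cell (6,3): code 1100 → (6.038,4.000)–(6.652,3.000)
cell (6,4): code 1100 → (6.520,5.000)–(6.038,4.000)
cell (6,5): code 1000 → (7.000,5.313)–(6.520,5.000)
cell (7,2): code 0110 → (7.000,2.787)–(8.000,2.880)
cell (7,5): code 1001 → (8.000,5.217)–(7.000,5.313)
cell (8,2): code 0010 → (8.000,2.880)–(8.157,3.000)
cell (8,3): code 0011 → (8.157,3.000)–(8.667,4.000)
cell (8,4): code 0011 → (8.667,4.000)–(8.267,5.000)
cell (8,5): code 0001 → (8.267,5.000)–(8.000,5.217)
total: 10 segments, chained into 1 closed loop(s), length Σ = 8.014373

segments=10 loops=1 length=8.014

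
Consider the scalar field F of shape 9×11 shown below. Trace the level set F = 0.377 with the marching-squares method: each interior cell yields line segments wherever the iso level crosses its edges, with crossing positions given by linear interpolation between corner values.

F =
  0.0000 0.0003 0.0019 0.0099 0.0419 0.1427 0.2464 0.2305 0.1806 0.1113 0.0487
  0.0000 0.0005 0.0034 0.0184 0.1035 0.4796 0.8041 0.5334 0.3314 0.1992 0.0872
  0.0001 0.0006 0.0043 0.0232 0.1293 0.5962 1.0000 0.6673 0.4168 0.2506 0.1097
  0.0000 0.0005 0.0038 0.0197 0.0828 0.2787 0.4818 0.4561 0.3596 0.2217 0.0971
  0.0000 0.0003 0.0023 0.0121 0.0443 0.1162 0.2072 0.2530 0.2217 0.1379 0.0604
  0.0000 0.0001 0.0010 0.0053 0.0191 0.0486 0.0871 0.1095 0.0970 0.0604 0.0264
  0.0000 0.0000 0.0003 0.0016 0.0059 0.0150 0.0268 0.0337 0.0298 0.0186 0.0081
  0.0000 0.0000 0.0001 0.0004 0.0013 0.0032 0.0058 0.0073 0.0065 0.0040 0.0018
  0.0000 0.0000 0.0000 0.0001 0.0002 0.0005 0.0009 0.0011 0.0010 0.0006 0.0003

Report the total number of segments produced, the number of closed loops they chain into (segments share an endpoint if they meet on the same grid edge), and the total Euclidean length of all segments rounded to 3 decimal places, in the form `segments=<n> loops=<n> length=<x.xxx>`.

segments=14 loops=1 length=10.643

cell (0,4): code 0100 → (0.695,5.000)–(1.000,4.727)
cell (0,5): code 1100 → (0.234,6.000)–(0.695,5.000)
cell (0,6): code 1100 → (0.484,7.000)–(0.234,6.000)
cell (0,7): code 1000 → (1.000,7.774)–(0.484,7.000)
cell (1,4): code 0110 → (1.000,4.727)–(2.000,4.531)
cell (1,7): code 1101 → (1.534,8.000)–(1.000,7.774)
cell (1,8): code 1000 → (2.000,8.239)–(1.534,8.000)
cell (2,4): code 0010 → (2.000,4.531)–(2.690,5.000)
cell (2,5): code 0111 → (2.690,5.000)–(3.000,5.484)
cell (2,7): code 1011 → (3.000,7.820)–(2.696,8.000)
cell (2,8): code 0001 → (2.696,8.000)–(2.000,8.239)
cell (3,5): code 0010 → (3.000,5.484)–(3.382,6.000)
cell (3,6): code 0011 → (3.382,6.000)–(3.389,7.000)
cell (3,7): code 0001 → (3.389,7.000)–(3.000,7.820)
total: 14 segments, chained into 1 closed loop(s), length Σ = 10.642523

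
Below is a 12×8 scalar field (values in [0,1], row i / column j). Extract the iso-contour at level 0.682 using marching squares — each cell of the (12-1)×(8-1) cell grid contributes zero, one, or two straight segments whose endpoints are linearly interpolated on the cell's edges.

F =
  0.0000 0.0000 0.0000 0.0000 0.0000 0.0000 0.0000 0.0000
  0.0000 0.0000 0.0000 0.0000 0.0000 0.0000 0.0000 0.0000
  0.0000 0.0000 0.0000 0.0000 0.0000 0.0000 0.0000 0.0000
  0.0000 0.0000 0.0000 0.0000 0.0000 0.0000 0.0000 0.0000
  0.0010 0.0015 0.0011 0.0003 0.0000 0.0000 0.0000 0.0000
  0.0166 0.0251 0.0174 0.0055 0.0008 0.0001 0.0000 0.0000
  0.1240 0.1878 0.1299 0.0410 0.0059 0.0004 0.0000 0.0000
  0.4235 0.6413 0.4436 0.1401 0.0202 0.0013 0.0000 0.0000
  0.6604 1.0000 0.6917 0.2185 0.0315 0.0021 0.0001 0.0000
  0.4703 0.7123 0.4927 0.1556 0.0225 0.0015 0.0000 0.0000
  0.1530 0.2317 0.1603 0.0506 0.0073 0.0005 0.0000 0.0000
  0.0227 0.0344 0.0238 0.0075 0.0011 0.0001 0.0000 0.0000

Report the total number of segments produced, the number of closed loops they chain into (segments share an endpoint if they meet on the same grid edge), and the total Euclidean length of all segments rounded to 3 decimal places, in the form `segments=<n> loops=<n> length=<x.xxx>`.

cell (7,0): code 0100 → (7.113,1.000)–(8.000,0.064)
cell (7,1): code 1100 → (7.961,2.000)–(7.113,1.000)
cell (7,2): code 1000 → (8.000,2.020)–(7.961,2.000)
cell (8,0): code 0110 → (8.000,0.064)–(9.000,0.875)
cell (8,1): code 1011 → (9.000,1.138)–(8.049,2.000)
cell (8,2): code 0001 → (8.049,2.000)–(8.000,2.020)
cell (9,0): code 0010 → (9.000,0.875)–(9.063,1.000)
cell (9,1): code 0001 → (9.063,1.000)–(9.000,1.138)
total: 8 segments, chained into 1 closed loop(s), length Σ = 5.560555

segments=8 loops=1 length=5.561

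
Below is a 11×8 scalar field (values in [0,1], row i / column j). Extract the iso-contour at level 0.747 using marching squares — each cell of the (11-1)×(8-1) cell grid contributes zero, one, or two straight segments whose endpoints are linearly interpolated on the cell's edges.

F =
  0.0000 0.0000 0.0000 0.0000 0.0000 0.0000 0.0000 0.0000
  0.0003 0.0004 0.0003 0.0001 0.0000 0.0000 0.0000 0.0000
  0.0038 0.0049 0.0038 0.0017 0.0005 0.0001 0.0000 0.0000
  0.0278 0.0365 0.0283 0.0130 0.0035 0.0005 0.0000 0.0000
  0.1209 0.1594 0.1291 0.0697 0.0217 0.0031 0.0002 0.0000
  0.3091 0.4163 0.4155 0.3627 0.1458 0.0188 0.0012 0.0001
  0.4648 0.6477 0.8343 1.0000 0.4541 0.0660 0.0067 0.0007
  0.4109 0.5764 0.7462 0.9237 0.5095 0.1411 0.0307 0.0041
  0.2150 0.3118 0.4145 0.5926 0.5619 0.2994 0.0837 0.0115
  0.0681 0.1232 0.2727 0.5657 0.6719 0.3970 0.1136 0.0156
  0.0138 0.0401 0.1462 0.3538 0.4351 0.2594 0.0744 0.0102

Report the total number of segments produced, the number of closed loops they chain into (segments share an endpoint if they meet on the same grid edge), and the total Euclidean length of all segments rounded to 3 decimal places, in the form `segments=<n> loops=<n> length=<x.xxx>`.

cell (5,1): code 0100 → (5.792,2.000)–(6.000,1.532)
cell (5,2): code 1100 → (5.603,3.000)–(5.792,2.000)
cell (5,3): code 1000 → (6.000,3.463)–(5.603,3.000)
cell (6,1): code 0010 → (6.000,1.532)–(6.991,2.000)
cell (6,2): code 0111 → (6.991,2.000)–(7.000,2.005)
cell (6,3): code 1001 → (7.000,3.427)–(6.000,3.463)
cell (7,2): code 0010 → (7.000,2.005)–(7.534,3.000)
cell (7,3): code 0001 → (7.534,3.000)–(7.000,3.427)
total: 8 segments, chained into 1 closed loop(s), length Σ = 6.059414

segments=8 loops=1 length=6.059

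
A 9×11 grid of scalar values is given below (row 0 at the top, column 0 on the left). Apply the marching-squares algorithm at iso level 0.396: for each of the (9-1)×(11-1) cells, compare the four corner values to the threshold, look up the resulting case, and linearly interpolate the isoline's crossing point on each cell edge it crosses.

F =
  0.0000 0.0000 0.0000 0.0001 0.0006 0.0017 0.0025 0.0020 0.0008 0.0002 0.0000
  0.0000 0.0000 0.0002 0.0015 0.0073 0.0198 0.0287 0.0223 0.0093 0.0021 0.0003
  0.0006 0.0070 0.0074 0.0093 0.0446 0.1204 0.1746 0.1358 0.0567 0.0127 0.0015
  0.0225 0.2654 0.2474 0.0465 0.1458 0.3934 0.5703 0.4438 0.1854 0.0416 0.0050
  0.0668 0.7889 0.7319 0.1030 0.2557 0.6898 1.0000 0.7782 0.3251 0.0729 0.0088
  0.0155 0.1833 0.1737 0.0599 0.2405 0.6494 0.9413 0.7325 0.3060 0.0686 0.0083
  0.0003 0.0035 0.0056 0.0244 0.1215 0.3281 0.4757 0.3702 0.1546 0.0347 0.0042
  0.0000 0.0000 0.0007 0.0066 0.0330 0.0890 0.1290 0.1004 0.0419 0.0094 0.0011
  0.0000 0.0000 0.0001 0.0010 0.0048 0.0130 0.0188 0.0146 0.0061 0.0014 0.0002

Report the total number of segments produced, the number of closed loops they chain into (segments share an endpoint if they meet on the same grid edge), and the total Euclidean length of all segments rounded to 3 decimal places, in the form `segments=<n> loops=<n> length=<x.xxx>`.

segments=20 loops=2 length=16.594

cell (2,5): code 0100 → (2.560,6.000)–(3.000,5.015)
cell (2,6): code 1100 → (2.845,7.000)–(2.560,6.000)
cell (2,7): code 1000 → (3.000,7.185)–(2.845,7.000)
cell (3,0): code 0100 → (3.249,1.000)–(4.000,0.456)
cell (3,1): code 1100 → (3.307,2.000)–(3.249,1.000)
cell (3,2): code 1000 → (4.000,2.534)–(3.307,2.000)
cell (3,4): code 0100 → (3.009,5.000)–(4.000,4.323)
cell (3,5): code 1110 → (3.000,5.015)–(3.009,5.000)
cell (3,7): code 1001 → (4.000,7.844)–(3.000,7.185)
cell (4,0): code 0010 → (4.000,0.456)–(4.649,1.000)
cell (4,1): code 0011 → (4.649,1.000)–(4.602,2.000)
cell (4,2): code 0001 → (4.602,2.000)–(4.000,2.534)
cell (4,4): code 0110 → (4.000,4.323)–(5.000,4.380)
cell (4,7): code 1001 → (5.000,7.789)–(4.000,7.844)
cell (5,4): code 0010 → (5.000,4.380)–(5.789,5.000)
cell (5,5): code 0111 → (5.789,5.000)–(6.000,5.460)
cell (5,6): code 1011 → (6.000,6.755)–(5.929,7.000)
cell (5,7): code 0001 → (5.929,7.000)–(5.000,7.789)
cell (6,5): code 0010 → (6.000,5.460)–(6.230,6.000)
cell (6,6): code 0001 → (6.230,6.000)–(6.000,6.755)
total: 20 segments, chained into 2 closed loop(s), length Σ = 16.593895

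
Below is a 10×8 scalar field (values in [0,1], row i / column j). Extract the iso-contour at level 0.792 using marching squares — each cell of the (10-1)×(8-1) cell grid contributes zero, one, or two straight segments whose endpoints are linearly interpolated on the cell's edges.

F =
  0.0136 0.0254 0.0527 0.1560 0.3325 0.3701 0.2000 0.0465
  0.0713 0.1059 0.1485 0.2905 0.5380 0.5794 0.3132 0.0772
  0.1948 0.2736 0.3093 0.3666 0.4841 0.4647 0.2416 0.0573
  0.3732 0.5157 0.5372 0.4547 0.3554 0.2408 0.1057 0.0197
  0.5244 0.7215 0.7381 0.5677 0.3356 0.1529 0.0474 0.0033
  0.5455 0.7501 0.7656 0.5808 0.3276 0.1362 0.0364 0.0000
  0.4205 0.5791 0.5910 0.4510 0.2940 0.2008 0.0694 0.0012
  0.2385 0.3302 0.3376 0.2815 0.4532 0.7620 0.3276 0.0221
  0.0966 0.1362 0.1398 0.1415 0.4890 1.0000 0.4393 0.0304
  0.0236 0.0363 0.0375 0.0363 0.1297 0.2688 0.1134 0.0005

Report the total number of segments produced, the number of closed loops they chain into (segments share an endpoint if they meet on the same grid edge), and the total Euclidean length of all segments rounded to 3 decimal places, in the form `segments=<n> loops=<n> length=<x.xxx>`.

segments=4 loops=1 length=2.878

cell (7,4): code 0100 → (7.126,5.000)–(8.000,4.593)
cell (7,5): code 1000 → (8.000,5.371)–(7.126,5.000)
cell (8,4): code 0010 → (8.000,4.593)–(8.284,5.000)
cell (8,5): code 0001 → (8.284,5.000)–(8.000,5.371)
total: 4 segments, chained into 1 closed loop(s), length Σ = 2.877585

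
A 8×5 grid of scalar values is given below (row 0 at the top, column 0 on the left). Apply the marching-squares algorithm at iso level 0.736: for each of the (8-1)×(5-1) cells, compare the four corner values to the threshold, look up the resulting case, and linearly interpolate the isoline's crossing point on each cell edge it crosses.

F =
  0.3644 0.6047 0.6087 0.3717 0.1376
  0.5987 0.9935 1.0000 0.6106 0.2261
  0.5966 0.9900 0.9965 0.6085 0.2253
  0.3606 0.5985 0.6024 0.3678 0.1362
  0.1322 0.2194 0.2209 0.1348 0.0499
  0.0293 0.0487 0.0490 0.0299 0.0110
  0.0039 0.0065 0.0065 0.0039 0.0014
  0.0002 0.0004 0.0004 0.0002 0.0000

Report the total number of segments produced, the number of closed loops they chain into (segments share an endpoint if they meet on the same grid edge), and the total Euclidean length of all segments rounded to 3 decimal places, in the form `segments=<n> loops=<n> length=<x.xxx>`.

segments=8 loops=1 length=7.744

cell (0,0): code 0100 → (0.338,1.000)–(1.000,0.348)
cell (0,1): code 1100 → (0.325,2.000)–(0.338,1.000)
cell (0,2): code 1000 → (1.000,2.678)–(0.325,2.000)
cell (1,0): code 0110 → (1.000,0.348)–(2.000,0.354)
cell (1,2): code 1001 → (2.000,2.671)–(1.000,2.678)
cell (2,0): code 0010 → (2.000,0.354)–(2.649,1.000)
cell (2,1): code 0011 → (2.649,1.000)–(2.661,2.000)
cell (2,2): code 0001 → (2.661,2.000)–(2.000,2.671)
total: 8 segments, chained into 1 closed loop(s), length Σ = 7.743676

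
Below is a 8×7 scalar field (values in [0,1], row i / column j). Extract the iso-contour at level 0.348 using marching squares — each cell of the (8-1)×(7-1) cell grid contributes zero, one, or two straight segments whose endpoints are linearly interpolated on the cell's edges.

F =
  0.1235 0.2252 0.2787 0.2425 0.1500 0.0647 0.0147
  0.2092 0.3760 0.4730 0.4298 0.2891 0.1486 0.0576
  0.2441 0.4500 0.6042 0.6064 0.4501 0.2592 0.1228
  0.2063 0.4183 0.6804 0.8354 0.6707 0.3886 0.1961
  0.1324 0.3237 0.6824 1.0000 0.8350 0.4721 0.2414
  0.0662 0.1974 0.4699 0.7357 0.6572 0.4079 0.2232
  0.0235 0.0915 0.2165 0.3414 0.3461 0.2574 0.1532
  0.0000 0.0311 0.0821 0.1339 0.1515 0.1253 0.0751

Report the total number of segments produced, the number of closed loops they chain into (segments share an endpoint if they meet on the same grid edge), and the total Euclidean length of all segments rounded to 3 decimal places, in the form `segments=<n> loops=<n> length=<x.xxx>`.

cell (0,0): code 0100 → (0.814,1.000)–(1.000,0.832)
cell (0,1): code 1100 → (0.357,2.000)–(0.814,1.000)
cell (0,2): code 1100 → (0.563,3.000)–(0.357,2.000)
cell (0,3): code 1000 → (1.000,3.581)–(0.563,3.000)
cell (1,0): code 0110 → (1.000,0.832)–(2.000,0.505)
cell (1,3): code 1101 → (1.366,4.000)–(1.000,3.581)
cell (1,4): code 1000 → (2.000,4.535)–(1.366,4.000)
cell (2,0): code 0110 → (2.000,0.505)–(3.000,0.668)
cell (2,4): code 1101 → (2.686,5.000)–(2.000,4.535)
cell (2,5): code 1000 → (3.000,5.211)–(2.686,5.000)
cell (3,0): code 0010 → (3.000,0.668)–(3.743,1.000)
cell (3,1): code 0111 → (3.743,1.000)–(4.000,1.068)
cell (3,5): code 1001 → (4.000,5.538)–(3.000,5.211)
cell (4,1): code 0110 → (4.000,1.068)–(5.000,1.553)
cell (4,5): code 1001 → (5.000,5.324)–(4.000,5.538)
cell (5,1): code 0010 → (5.000,1.553)–(5.481,2.000)
cell (5,2): code 0011 → (5.481,2.000)–(5.983,3.000)
cell (5,3): code 0011 → (5.983,3.000)–(5.994,4.000)
cell (5,4): code 0011 → (5.994,4.000)–(5.398,5.000)
cell (5,5): code 0001 → (5.398,5.000)–(5.000,5.324)
total: 20 segments, chained into 1 closed loop(s), length Σ = 16.475473

segments=20 loops=1 length=16.475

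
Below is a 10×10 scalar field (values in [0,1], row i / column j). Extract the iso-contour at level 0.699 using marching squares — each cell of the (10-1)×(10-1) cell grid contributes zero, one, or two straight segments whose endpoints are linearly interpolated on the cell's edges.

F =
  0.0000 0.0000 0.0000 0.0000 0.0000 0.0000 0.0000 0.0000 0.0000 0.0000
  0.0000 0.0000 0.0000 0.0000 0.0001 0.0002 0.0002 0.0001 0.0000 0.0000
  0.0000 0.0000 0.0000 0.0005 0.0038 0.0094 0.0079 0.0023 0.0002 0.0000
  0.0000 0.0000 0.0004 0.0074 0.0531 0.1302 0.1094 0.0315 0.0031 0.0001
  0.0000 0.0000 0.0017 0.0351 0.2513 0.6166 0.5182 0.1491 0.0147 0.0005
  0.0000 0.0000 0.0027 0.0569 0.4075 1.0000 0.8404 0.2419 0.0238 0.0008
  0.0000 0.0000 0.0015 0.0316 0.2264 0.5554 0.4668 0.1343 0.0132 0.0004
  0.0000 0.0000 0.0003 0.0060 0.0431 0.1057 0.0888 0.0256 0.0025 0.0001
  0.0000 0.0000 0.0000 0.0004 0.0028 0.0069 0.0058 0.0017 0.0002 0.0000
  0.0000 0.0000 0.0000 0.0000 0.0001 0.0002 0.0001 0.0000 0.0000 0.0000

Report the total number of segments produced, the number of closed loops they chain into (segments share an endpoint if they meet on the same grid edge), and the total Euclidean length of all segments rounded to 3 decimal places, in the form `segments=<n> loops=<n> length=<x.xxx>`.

cell (4,4): code 0100 → (4.215,5.000)–(5.000,4.492)
cell (4,5): code 1100 → (4.561,6.000)–(4.215,5.000)
cell (4,6): code 1000 → (5.000,6.236)–(4.561,6.000)
cell (5,4): code 0010 → (5.000,4.492)–(5.677,5.000)
cell (5,5): code 0011 → (5.677,5.000)–(5.378,6.000)
cell (5,6): code 0001 → (5.378,6.000)–(5.000,6.236)
total: 6 segments, chained into 1 closed loop(s), length Σ = 4.827959

segments=6 loops=1 length=4.828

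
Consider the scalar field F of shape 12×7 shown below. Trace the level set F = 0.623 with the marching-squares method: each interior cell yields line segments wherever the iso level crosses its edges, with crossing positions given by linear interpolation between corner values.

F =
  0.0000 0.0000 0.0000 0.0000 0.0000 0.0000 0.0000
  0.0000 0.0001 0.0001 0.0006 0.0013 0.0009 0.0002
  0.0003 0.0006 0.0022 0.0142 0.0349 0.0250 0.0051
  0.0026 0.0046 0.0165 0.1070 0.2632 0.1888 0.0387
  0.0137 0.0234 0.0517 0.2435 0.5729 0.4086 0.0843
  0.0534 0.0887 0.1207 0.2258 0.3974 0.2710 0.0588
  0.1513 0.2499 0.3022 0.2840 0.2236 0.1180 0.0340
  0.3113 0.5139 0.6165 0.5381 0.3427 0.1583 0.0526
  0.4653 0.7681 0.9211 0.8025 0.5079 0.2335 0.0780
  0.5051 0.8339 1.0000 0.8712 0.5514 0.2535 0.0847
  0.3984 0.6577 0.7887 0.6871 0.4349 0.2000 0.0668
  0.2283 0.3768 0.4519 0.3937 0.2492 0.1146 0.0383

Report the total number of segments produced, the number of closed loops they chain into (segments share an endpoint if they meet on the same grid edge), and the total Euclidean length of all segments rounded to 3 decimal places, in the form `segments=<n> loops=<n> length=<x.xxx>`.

segments=12 loops=1 length=10.678

cell (7,0): code 0100 → (7.429,1.000)–(8.000,0.521)
cell (7,1): code 1100 → (7.021,2.000)–(7.429,1.000)
cell (7,2): code 1100 → (7.321,3.000)–(7.021,2.000)
cell (7,3): code 1000 → (8.000,3.609)–(7.321,3.000)
cell (8,0): code 0110 → (8.000,0.521)–(9.000,0.359)
cell (8,3): code 1001 → (9.000,3.776)–(8.000,3.609)
cell (9,0): code 0110 → (9.000,0.359)–(10.000,0.866)
cell (9,3): code 1001 → (10.000,3.254)–(9.000,3.776)
cell (10,0): code 0010 → (10.000,0.866)–(10.124,1.000)
cell (10,1): code 0011 → (10.124,1.000)–(10.492,2.000)
cell (10,2): code 0011 → (10.492,2.000)–(10.218,3.000)
cell (10,3): code 0001 → (10.218,3.000)–(10.000,3.254)
total: 12 segments, chained into 1 closed loop(s), length Σ = 10.677534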